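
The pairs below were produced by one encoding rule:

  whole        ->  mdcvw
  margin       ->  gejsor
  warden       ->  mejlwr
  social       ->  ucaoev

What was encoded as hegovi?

family

Each letter's alphabet position (a=0..z=25) is mapped through 11·x+4 mod 26 — an affine cipher.
Undoing it on hegovi: h(7)→19·(7−4)≡5=f; e(4)→19·(4−4)≡0=a; g(6)→19·(6−4)≡12=m; o(14)→19·(14−4)≡8=i; v(21)→19·(21−4)≡11=l; i(8)→19·(8−4)≡24=y (all mod 26).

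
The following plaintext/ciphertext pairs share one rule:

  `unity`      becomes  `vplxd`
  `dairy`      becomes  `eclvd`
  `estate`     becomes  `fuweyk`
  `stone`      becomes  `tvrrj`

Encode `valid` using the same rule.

wcomi

Letter i (0-indexed) is shifted by i+1, so successive shifts are 1, 2, 3, ….
On valid: v+1=w, a+2=c, l+3=o, i+4=m, d+5=i.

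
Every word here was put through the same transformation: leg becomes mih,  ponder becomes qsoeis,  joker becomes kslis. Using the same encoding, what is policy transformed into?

qsmmdz

The shift depends on letter class: consonant l→m is +1, but vowel e→i is +4. Two shifts are in play — +4 for a/e/i/o/u, +1 for every other letter.
Applying it to policy: p(cons)+1=q, o(vowel)+4=s, l(cons)+1=m, i(vowel)+4=m, c(cons)+1=d, y(cons)+1=z.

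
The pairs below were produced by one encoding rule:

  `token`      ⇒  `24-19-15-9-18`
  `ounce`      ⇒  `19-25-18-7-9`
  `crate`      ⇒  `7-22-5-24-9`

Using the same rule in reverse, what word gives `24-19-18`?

ton

t is letter #20 and maps to 24: an offset of 4. Each letter is replaced by its alphabet position (a=1..z=26) + 4.
Undoing it on 24-19-18: 24→(24−4)÷1=20=t, 19→(19−4)÷1=15=o, 18→(18−4)÷1=14=n.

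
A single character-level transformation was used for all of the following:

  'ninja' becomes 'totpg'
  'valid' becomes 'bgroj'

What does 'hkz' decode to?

Compare letters: n→t is +6, i→o is +6, n→t is +6 — a constant shift. It's a constant shift of +6 (ROT6).
Undoing it on hkz: h−6=b, k−6=e, z−6=t.

bet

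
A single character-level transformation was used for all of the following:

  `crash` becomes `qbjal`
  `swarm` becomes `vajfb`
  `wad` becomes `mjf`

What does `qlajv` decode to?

march

Two steps: reverse the string, then apply a Caesar shift of +9.
Decoding qlajv: shift back: q−9=h, l−9=c, a−9=r, j−9=a, v−9=m → hcram; then reverse → march.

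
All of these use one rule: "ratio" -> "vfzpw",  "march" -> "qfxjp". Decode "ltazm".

house

In ratio: r→v is +4, a→f is +5, t→z is +6, i→p is +7 — the shift increases by 1 each position. Letter i (0-indexed) is shifted by i+4, so successive shifts are 4, 5, 6, ….
Undoing it on ltazm: l−4=h, t−5=o, a−6=u, z−7=s, m−8=e.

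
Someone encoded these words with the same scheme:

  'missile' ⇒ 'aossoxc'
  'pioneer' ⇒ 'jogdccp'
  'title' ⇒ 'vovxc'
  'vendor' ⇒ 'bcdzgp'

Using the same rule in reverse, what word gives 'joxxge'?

m(12)→a(0) and i(8)→o(14) fit y≡3x+16 (mod 26); the inverse of 3 mod 26 is 9. Treating letters as 0–25, the rule is x ↦ 3x + 16 (mod 26).
Reversing it on joxxge: j(9)→9·(9−16)≡15=p; o(14)→9·(14−16)≡8=i; x(23)→9·(23−16)≡11=l; x(23)→9·(23−16)≡11=l; g(6)→9·(6−16)≡14=o; e(4)→9·(4−16)≡22=w (all mod 26).

pillow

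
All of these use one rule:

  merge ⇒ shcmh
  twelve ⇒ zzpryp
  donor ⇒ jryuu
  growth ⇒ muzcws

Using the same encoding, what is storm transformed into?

ywzxp

Shifts by position in merge: pos 0: m→s (+6), pos 1: e→h (+3), pos 2: r→c (+11), pos 3: g→m (+6), pos 4: e→h (+3) — repeating every 3. A repeating key of period 3 is used — shifts +6, +3, +11 over and over.
For storm: s+6=y, t+3=w, o+11=z, r+6=x, m+3=p.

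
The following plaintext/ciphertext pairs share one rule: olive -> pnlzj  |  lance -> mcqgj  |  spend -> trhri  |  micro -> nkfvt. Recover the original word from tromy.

split

In olive: o→p is +1, l→n is +2, i→l is +3, v→z is +4 — the shift increases by 1 each position. The shift increases by 1 at each position, starting from +1: 1, 2, 3, ….
Decoding tromy: t−1=s, r−2=p, o−3=l, m−4=i, y−5=t.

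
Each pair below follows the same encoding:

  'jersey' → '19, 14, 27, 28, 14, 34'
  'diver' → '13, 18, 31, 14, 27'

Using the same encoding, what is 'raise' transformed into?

27, 10, 18, 28, 14

The number is (letter's place in the alphabet, a=1) + 9.
Applying it to raise: r=18→27, a=1→10, i=9→18, s=19→28, e=5→14.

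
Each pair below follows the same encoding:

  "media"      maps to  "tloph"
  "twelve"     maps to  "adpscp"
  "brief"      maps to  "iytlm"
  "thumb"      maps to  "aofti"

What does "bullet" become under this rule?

Shifts by position in media: pos 0: m→t (+7), pos 1: e→l (+7), pos 2: d→o (+11), pos 3: i→p (+7), pos 4: a→h (+7) — repeating every 3. It's a Vigenère-style cipher with numeric key [7,7,11]: position i shifts by key[i mod 3].
Applying it to bullet: b+7=i, u+7=b, l+11=w, l+7=s, e+7=l, t+11=e.

ibwsle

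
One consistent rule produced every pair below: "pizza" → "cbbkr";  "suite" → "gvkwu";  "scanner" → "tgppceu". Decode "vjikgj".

height

Two steps: reverse the string, then apply a Caesar shift of +2.
Undoing it on vjikgj: shift back: v−2=t, j−2=h, i−2=g, k−2=i, g−2=e, j−2=h → thgieh; then reverse → height.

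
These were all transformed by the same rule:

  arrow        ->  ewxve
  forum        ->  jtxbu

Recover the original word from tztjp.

punch

In arrow: a→e is +4, r→w is +5, r→x is +6, o→v is +7 — the shift increases by 1 each position. Each letter shifts forward by (position + 4), i.e. 4, 5, 6, … — the shift grows by one for each successive letter.
Undoing it on tztjp: t−4=p, z−5=u, t−6=n, j−7=c, p−8=h.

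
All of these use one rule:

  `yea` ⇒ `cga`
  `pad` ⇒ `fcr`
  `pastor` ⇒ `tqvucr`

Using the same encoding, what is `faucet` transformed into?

The word is reversed, then every letter is shifted forward by 2.
On faucet: reverse → tecuaf; then shift: t+2=v, e+2=g, c+2=e, u+2=w, a+2=c, f+2=h.

vgewch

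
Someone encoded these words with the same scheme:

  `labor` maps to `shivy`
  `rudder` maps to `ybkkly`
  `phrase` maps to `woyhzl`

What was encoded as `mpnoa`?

Compare letters: l→s is +7, a→h is +7, b→i is +7 — a constant shift. It's a constant shift of +7 (ROT7).
Reversing it on mpnoa: m−7=f, p−7=i, n−7=g, o−7=h, a−7=t.

fight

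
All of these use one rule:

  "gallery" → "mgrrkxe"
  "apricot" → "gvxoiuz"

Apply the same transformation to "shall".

yngrr

Compare letters: g→m is +6, a→g is +6, l→r is +6 — a constant shift. This is a Caesar cipher with shift 6.
On shall: s+6=y, h+6=n, a+6=g, l+6=r, l+6=r.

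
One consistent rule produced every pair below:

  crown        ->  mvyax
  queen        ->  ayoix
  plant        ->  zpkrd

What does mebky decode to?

cargo

It's a Vigenère-style cipher with numeric key [10,4]: position i shifts by key[i mod 2].
Decoding mebky: m−10=c, e−4=a, b−10=r, k−4=g, y−10=o.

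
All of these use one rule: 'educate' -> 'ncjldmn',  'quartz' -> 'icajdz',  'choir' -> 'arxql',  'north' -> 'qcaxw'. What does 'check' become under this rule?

The output letters match the input read backwards, each shifted +9: educate reversed is etacude. Read the word backwards and shift each letter +9.
Applying it to check: reverse → kcehc; then shift: k+9=t, c+9=l, e+9=n, h+9=q, c+9=l.

tlnql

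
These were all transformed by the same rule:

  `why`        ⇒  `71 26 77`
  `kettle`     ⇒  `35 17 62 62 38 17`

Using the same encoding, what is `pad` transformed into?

w(#23)→71 and h(#8)→26: differences scale by 3, so n = 3·pos + 2. Each letter becomes 3×(its alphabet position, a=1..z=26) + 2.
For pad: p=16→50, a=1→5, d=4→14.

50 5 14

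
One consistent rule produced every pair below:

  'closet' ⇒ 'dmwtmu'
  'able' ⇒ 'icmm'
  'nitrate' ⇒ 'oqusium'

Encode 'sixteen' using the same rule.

The shift depends on letter class: consonant c→d is +1, but vowel o→w is +8. Two shifts are in play — +8 for a/e/i/o/u, +1 for every other letter.
Applying it to sixteen: s(cons)+1=t, i(vowel)+8=q, x(cons)+1=y, t(cons)+1=u, e(vowel)+8=m, e(vowel)+8=m, n(cons)+1=o.

tqyummo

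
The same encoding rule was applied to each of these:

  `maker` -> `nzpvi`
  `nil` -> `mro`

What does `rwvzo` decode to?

ideal

Each pair mirrors across the alphabet (m↔n, a↔z, k↔p): positions sum to 25. Letters are reflected about the middle of the alphabet (position → 25−position): Atbash.
Reversing it on rwvzo: r↔i, w↔d, v↔e, z↔a, o↔l.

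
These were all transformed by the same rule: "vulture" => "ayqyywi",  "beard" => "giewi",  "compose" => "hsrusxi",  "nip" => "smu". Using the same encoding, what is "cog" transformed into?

The shift depends on letter class: consonant v→a is +5, but vowel u→y is +4. Two shifts are in play — +4 for a/e/i/o/u, +5 for every other letter.
For cog: c(cons)+5=h, o(vowel)+4=s, g(cons)+5=l.

hsl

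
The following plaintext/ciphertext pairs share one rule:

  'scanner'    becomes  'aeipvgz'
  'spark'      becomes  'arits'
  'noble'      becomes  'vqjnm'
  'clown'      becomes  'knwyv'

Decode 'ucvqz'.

manor

Shifts by position in scanner: pos 0: s→a (+8), pos 1: c→e (+2), pos 2: a→i (+8), pos 3: n→p (+2) — repeating every 2. The shifts repeat in a cycle of length 2: positions 0,1,… shift by +8, +2, then the pattern repeats.
Reversing it on ucvqz: u−8=m, c−2=a, v−8=n, q−2=o, z−8=r.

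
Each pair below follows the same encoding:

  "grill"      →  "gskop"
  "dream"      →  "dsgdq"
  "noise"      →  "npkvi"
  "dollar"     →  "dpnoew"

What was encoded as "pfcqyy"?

peanut

In grill: g→g is +0, r→s is +1, i→k is +2, l→o is +3 — the shift increases by 1 each position. The shift increases by 1 at each position, starting from +0: 0, 1, 2, ….
Reversing it on pfcqyy: p−0=p, f−1=e, c−2=a, q−3=n, y−4=u, y−5=t.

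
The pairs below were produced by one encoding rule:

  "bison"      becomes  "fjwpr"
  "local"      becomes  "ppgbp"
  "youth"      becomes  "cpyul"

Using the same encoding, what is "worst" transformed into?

apvtx

Shifts by position in bison: pos 0: b→f (+4), pos 1: i→j (+1), pos 2: s→w (+4), pos 3: o→p (+1) — repeating every 2. The shifts repeat in a cycle of length 2: positions 0,1,… shift by +4, +1, then the pattern repeats.
On worst: w+4=a, o+1=p, r+4=v, s+1=t, t+4=x.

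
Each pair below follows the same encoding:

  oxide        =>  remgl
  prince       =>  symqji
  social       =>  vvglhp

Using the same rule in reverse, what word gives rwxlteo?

Shifts by position in oxide: pos 0: o→r (+3), pos 1: x→e (+7), pos 2: i→m (+4), pos 3: d→g (+3), pos 4: e→l (+7) — repeating every 3. A repeating key of period 3 is used — shifts +3, +7, +4 over and over.
Reversing it on rwxlteo: r−3=o, w−7=p, x−4=t, l−3=i, t−7=m, e−4=a, o−3=l.

optimal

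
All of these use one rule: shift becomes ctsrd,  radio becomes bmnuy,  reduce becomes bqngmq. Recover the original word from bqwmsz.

Shifts by position in shift: pos 0: s→c (+10), pos 1: h→t (+12), pos 2: i→s (+10), pos 3: f→r (+12) — repeating every 2. It's a Vigenère-style cipher with numeric key [10,12]: position i shifts by key[i mod 2].
Undoing it on bqwmsz: b−10=r, q−12=e, w−10=m, m−12=a, s−10=i, z−12=n.

remain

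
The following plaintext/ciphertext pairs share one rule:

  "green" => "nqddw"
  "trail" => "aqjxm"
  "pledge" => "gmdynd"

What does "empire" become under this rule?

Each letter's alphabet position (a=0..z=25) is mapped through 5·x+9 mod 26 — an affine cipher.
For empire: e(4)→5·4+9≡3=d; m(12)→5·12+9≡17=r; p(15)→5·15+9≡6=g; i(8)→5·8+9≡23=x; r(17)→5·17+9≡16=q; e(4)→5·4+9≡3=d (all mod 26).

drgxqd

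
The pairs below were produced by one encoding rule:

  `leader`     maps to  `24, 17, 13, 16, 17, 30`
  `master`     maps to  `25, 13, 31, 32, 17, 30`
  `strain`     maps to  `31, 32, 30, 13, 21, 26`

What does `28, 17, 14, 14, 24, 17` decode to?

pebble

Letters become their 1-based position plus 12 (so a→13, b→14, …).
Decoding 28, 17, 14, 14, 24, 17: 28→(28−12)÷1=16=p, 17→(17−12)÷1=5=e, 14→(14−12)÷1=2=b, 14→(14−12)÷1=2=b, 24→(24−12)÷1=12=l, 17→(17−12)÷1=5=e.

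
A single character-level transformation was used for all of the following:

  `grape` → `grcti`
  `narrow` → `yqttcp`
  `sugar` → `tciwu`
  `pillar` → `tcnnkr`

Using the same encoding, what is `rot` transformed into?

Read the word backwards and shift each letter +2.
For rot: reverse → tor; then shift: t+2=v, o+2=q, r+2=t.

vqt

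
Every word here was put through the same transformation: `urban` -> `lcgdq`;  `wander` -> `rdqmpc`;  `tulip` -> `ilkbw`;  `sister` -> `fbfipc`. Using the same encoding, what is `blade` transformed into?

gkdmp

Each letter's alphabet position (a=0..z=25) is mapped through 3·x+3 mod 26 — an affine cipher.
Applying it to blade: b(1)→3·1+3≡6=g; l(11)→3·11+3≡10=k; a(0)→3·0+3≡3=d; d(3)→3·3+3≡12=m; e(4)→3·4+3≡15=p (all mod 26).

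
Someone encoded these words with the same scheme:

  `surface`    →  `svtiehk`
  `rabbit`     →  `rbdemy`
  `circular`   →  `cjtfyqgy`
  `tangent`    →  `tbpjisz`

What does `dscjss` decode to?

dragon

In surface: s→s is +0, u→v is +1, r→t is +2, f→i is +3 — the shift increases by 1 each position. The shift increases by 1 at each position, starting from +0: 0, 1, 2, ….
Undoing it on dscjss: d−0=d, s−1=r, c−2=a, j−3=g, s−4=o, s−5=n.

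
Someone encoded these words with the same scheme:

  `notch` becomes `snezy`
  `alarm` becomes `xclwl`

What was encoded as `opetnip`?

excited

The output letters match the input read backwards, each shifted +11: notch reversed is hcton. The word is reversed, then every letter is shifted forward by 11.
Decoding opetnip: shift back: o−11=d, p−11=e, e−11=t, t−11=i, n−11=c, i−11=x, p−11=e → deticxe; then reverse → excited.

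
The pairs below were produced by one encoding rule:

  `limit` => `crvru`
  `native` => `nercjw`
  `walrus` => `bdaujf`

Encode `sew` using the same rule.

The output letters match the input read backwards, each shifted +9: limit reversed is timil. The word is reversed, then every letter is shifted forward by 9.
Applying it to sew: reverse → wes; then shift: w+9=f, e+9=n, s+9=b.

fnb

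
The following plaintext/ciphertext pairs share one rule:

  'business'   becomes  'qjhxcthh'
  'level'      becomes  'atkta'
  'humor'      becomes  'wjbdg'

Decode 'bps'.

Each letter is shifted forward by 15 in the alphabet (a Caesar shift of +15).
Decoding bps: b−15=m, p−15=a, s−15=d.

mad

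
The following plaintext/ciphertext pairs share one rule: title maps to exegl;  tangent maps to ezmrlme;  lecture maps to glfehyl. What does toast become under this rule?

epzbe

t(19)→e(4) and i(8)→x(23) fit y≡3x+25 (mod 26); the inverse of 3 mod 26 is 9. Each letter's alphabet position (a=0..z=25) is mapped through 3·x+25 mod 26 — an affine cipher.
On toast: t(19)→3·19+25≡4=e; o(14)→3·14+25≡15=p; a(0)→3·0+25≡25=z; s(18)→3·18+25≡1=b; t(19)→3·19+25≡4=e (all mod 26).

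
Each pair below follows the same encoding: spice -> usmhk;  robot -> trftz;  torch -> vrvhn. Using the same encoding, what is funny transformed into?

Each letter shifts forward by (position + 2), i.e. 2, 3, 4, … — the shift grows by one for each successive letter.
For funny: f+2=h, u+3=x, n+4=r, n+5=s, y+6=e.

hxrse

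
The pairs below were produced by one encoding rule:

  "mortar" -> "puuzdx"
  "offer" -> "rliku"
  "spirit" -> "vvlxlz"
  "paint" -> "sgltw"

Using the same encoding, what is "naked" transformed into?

Shifts by position in mortar: pos 0: m→p (+3), pos 1: o→u (+6), pos 2: r→u (+3), pos 3: t→z (+6) — repeating every 2. The shifts repeat in a cycle of length 2: positions 0,1,… shift by +3, +6, then the pattern repeats.
On naked: n+3=q, a+6=g, k+3=n, e+6=k, d+3=g.

qgnkg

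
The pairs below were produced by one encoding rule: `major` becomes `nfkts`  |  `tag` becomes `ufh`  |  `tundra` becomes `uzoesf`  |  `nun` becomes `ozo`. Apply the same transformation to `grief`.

hsnjg

The rule splits by letter class: vowels +5, consonants +1.
On grief: g(cons)+1=h, r(cons)+1=s, i(vowel)+5=n, e(vowel)+5=j, f(cons)+1=g.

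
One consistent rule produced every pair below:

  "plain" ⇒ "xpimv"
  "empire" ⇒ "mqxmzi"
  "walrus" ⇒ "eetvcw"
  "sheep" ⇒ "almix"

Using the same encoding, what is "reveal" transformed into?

Shifts by position in plain: pos 0: p→x (+8), pos 1: l→p (+4), pos 2: a→i (+8), pos 3: i→m (+4) — repeating every 2. The shifts repeat in a cycle of length 2: positions 0,1,… shift by +8, +4, then the pattern repeats.
For reveal: r+8=z, e+4=i, v+8=d, e+4=i, a+8=i, l+4=p.

zidiip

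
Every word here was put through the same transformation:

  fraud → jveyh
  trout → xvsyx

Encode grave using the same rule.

kvezi

It's a constant shift of +4 (ROT4).
Applying it to grave: g+4=k, r+4=v, a+4=e, v+4=z, e+4=i.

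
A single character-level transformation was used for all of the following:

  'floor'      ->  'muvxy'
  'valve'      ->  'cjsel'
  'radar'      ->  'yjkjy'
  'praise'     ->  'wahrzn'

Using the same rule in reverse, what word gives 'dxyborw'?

worship

It's a Vigenère-style cipher with numeric key [7,9]: position i shifts by key[i mod 2].
Decoding dxyborw: d−7=w, x−9=o, y−7=r, b−9=s, o−7=h, r−9=i, w−7=p.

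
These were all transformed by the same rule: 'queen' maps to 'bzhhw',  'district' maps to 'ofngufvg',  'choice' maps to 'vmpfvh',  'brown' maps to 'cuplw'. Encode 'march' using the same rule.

Each letter's alphabet position (a=0..z=25) is mapped through 19·x+9 mod 26 — an affine cipher.
On march: m(12)→19·12+9≡3=d; a(0)→19·0+9≡9=j; r(17)→19·17+9≡20=u; c(2)→19·2+9≡21=v; h(7)→19·7+9≡12=m (all mod 26).

djuvm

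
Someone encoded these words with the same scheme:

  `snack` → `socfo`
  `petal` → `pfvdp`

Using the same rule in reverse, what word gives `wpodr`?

woman

Each letter shifts forward by its position index (0, 1, 2, …) — the shift grows by one for each successive letter.
Reversing it on wpodr: w−0=w, p−1=o, o−2=m, d−3=a, r−4=n.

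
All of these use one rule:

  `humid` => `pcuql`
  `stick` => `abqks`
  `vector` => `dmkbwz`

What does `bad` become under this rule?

Compare letters: h→p is +8, u→c is +8, m→u is +8 — a constant shift. This is a Caesar cipher with shift 8.
Applying it to bad: b+8=j, a+8=i, d+8=l.

jil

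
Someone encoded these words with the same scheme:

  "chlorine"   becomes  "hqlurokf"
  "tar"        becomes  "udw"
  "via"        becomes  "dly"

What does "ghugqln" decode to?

The output letters match the input read backwards, each shifted +3: chlorine reversed is enirolhc. Read the word backwards and shift each letter +3.
Undoing it on ghugqln: shift back: g−3=d, h−3=e, u−3=r, g−3=d, q−3=n, l−3=i, n−3=k → derdnik; then reverse → kindred.

kindred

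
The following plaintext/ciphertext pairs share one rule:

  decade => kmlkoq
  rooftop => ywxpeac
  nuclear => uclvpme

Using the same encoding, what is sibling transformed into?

zqkvtzt

In decade: d→k is +7, e→m is +8, c→l is +9, a→k is +10 — the shift increases by 1 each position. Letter i (0-indexed) is shifted by i+7, so successive shifts are 7, 8, 9, ….
On sibling: s+7=z, i+8=q, b+9=k, l+10=v, i+11=t, n+12=z, g+13=t.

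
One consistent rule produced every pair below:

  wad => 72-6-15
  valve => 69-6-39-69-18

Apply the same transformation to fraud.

w(#23)→72 and a(#1)→6: differences scale by 3, so n = 3·pos + 3. The formula is n = 3×(alphabet index, a=1) + 3.
For fraud: f=6→21, r=18→57, a=1→6, u=21→66, d=4→15.

21-57-6-66-15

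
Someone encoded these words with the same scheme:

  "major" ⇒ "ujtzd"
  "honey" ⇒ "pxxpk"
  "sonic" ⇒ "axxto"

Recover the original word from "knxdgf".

census

In major: m→u is +8, a→j is +9, j→t is +10, o→z is +11 — the shift increases by 1 each position. Letter i (0-indexed) is shifted by i+8, so successive shifts are 8, 9, 10, ….
Reversing it on knxdgf: k−8=c, n−9=e, x−10=n, d−11=s, g−12=u, f−13=s.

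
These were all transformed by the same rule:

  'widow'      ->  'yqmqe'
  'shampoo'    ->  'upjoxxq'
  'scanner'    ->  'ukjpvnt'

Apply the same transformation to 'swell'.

uennt

Shifts by position in widow: pos 0: w→y (+2), pos 1: i→q (+8), pos 2: d→m (+9), pos 3: o→q (+2), pos 4: w→e (+8) — repeating every 3. The shifts repeat in a cycle of length 3: positions 0,1,… shift by +2, +8, +9, then the pattern repeats.
For swell: s+2=u, w+8=e, e+9=n, l+2=n, l+8=t.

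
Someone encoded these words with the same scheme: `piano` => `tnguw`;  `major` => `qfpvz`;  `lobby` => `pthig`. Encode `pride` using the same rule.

In piano: p→t is +4, i→n is +5, a→g is +6, n→u is +7 — the shift increases by 1 each position. The shift increases by 1 at each position, starting from +4: 4, 5, 6, ….
Applying it to pride: p+4=t, r+5=w, i+6=o, d+7=k, e+8=m.

twokm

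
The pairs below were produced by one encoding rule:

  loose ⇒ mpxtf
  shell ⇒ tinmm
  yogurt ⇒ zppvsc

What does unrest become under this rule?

Shifts by position in loose: pos 0: l→m (+1), pos 1: o→p (+1), pos 2: o→x (+9), pos 3: s→t (+1), pos 4: e→f (+1) — repeating every 3. It's a Vigenère-style cipher with numeric key [1,1,9]: position i shifts by key[i mod 3].
Applying it to unrest: u+1=v, n+1=o, r+9=a, e+1=f, s+1=t, t+9=c.

voaftc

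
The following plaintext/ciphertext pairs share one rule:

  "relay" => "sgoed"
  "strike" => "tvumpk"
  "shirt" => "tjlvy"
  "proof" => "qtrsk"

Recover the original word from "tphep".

sneak

The shift increases by 1 at each position, starting from +1: 1, 2, 3, ….
Undoing it on tphep: t−1=s, p−2=n, h−3=e, e−4=a, p−5=k.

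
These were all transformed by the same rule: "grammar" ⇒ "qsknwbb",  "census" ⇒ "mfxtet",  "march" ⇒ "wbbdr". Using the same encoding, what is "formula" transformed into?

ppbnemk

Shifts by position in grammar: pos 0: g→q (+10), pos 1: r→s (+1), pos 2: a→k (+10), pos 3: m→n (+1) — repeating every 2. The shifts repeat in a cycle of length 2: positions 0,1,… shift by +10, +1, then the pattern repeats.
Applying it to formula: f+10=p, o+1=p, r+10=b, m+1=n, u+10=e, l+1=m, a+10=k.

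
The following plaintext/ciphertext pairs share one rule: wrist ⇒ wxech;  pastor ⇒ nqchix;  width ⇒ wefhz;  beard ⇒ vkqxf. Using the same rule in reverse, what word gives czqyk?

shame

Each letter's alphabet position (a=0..z=25) is mapped through 5·x+16 mod 26 — an affine cipher.
Undoing it on czqyk: c(2)→21·(2−16)≡18=s; z(25)→21·(25−16)≡7=h; q(16)→21·(16−16)≡0=a; y(24)→21·(24−16)≡12=m; k(10)→21·(10−16)≡4=e (all mod 26).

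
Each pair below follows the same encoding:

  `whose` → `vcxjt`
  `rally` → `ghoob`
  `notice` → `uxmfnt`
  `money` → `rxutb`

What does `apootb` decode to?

pulley

w(22)→v(21) and h(7)→c(2) fit y≡3x+7 (mod 26); the inverse of 3 mod 26 is 9. Treating letters as 0–25, the rule is x ↦ 3x + 7 (mod 26).
Reversing it on apootb: a(0)→9·(0−7)≡15=p; p(15)→9·(15−7)≡20=u; o(14)→9·(14−7)≡11=l; o(14)→9·(14−7)≡11=l; t(19)→9·(19−7)≡4=e; b(1)→9·(1−7)≡24=y (all mod 26).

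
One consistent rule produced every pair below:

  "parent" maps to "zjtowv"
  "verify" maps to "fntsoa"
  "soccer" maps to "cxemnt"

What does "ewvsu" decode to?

until

Shifts by position in parent: pos 0: p→z (+10), pos 1: a→j (+9), pos 2: r→t (+2), pos 3: e→o (+10), pos 4: n→w (+9), pos 5: t→v (+2) — repeating every 3. It's a Vigenère-style cipher with numeric key [10,9,2]: position i shifts by key[i mod 3].
Reversing it on ewvsu: e−10=u, w−9=n, v−2=t, s−10=i, u−9=l.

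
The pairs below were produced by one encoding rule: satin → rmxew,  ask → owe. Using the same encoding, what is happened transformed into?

hirittel

The word is reversed, then every letter is shifted forward by 4.
For happened: reverse → deneppah; then shift: d+4=h, e+4=i, n+4=r, e+4=i, p+4=t, p+4=t, a+4=e, h+4=l.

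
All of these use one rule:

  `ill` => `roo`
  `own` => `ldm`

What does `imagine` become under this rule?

Each letter is replaced by its mirror in the alphabet: a↔z, b↔y, c↔x, and so on (the Atbash cipher).
On imagine: i↔r, m↔n, a↔z, g↔t, i↔r, n↔m, e↔v.

rnztrmv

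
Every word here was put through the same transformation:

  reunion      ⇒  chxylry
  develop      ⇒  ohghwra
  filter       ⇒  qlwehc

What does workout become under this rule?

The rule splits by letter class: vowels +3, consonants +11.
On workout: w(cons)+11=h, o(vowel)+3=r, r(cons)+11=c, k(cons)+11=v, o(vowel)+3=r, u(vowel)+3=x, t(cons)+11=e.

hrcvrxe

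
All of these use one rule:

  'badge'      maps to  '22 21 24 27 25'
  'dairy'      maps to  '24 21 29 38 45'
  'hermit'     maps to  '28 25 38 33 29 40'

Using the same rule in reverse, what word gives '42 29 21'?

via

The number is (letter's place in the alphabet, a=1) + 20.
Decoding 42 29 21: 42→(42−20)÷1=22=v, 29→(29−20)÷1=9=i, 21→(21−20)÷1=1=a.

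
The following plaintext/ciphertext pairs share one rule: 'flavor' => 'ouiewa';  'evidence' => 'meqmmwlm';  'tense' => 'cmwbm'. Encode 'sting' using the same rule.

The shift depends on letter class: consonant f→o is +9, but vowel a→i is +8. Vowels shift forward by 8 and consonants shift forward by 9.
For sting: s(cons)+9=b, t(cons)+9=c, i(vowel)+8=q, n(cons)+9=w, g(cons)+9=p.

bcqwp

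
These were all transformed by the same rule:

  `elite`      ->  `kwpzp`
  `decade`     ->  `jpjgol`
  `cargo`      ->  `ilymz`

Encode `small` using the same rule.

Shifts by position in elite: pos 0: e→k (+6), pos 1: l→w (+11), pos 2: i→p (+7), pos 3: t→z (+6), pos 4: e→p (+11) — repeating every 3. The shifts repeat in a cycle of length 3: positions 0,1,… shift by +6, +11, +7, then the pattern repeats.
Applying it to small: s+6=y, m+11=x, a+7=h, l+6=r, l+11=w.

yxhrw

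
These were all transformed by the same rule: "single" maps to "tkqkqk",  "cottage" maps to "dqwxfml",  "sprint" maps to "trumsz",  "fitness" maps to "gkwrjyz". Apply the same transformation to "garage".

hcuelk

In single: s→t is +1, i→k is +2, n→q is +3, g→k is +4 — the shift increases by 1 each position. Letter i (0-indexed) is shifted by i+1, so successive shifts are 1, 2, 3, ….
On garage: g+1=h, a+2=c, r+3=u, a+4=e, g+5=l, e+6=k.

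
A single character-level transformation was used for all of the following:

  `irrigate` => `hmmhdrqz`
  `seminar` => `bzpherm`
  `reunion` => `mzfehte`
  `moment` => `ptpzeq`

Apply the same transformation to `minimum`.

i(8)→h(7) and r(17)→m(12) fit y≡15x+17 (mod 26); the inverse of 15 mod 26 is 7. Treating letters as 0–25, the rule is x ↦ 15x + 17 (mod 26).
On minimum: m(12)→15·12+17≡15=p; i(8)→15·8+17≡7=h; n(13)→15·13+17≡4=e; i(8)→15·8+17≡7=h; m(12)→15·12+17≡15=p; u(20)→15·20+17≡5=f; m(12)→15·12+17≡15=p (all mod 26).

phehpfp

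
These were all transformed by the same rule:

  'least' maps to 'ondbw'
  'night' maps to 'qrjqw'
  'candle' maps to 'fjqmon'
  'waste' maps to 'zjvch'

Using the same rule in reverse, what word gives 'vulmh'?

slide

Shifts by position in least: pos 0: l→o (+3), pos 1: e→n (+9), pos 2: a→d (+3), pos 3: s→b (+9) — repeating every 2. It's a Vigenère-style cipher with numeric key [3,9]: position i shifts by key[i mod 2].
Reversing it on vulmh: v−3=s, u−9=l, l−3=i, m−9=d, h−3=e.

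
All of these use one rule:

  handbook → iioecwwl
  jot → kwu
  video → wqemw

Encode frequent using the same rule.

The rule splits by letter class: vowels +8, consonants +1.
On frequent: f(cons)+1=g, r(cons)+1=s, e(vowel)+8=m, q(cons)+1=r, u(vowel)+8=c, e(vowel)+8=m, n(cons)+1=o, t(cons)+1=u.

gsmrcmou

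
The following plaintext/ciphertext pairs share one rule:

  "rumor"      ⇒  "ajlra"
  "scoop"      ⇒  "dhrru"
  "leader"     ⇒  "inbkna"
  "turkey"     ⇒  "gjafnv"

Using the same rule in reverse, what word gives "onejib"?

nebula

Treating letters as 0–25, the rule is x ↦ 3x + 1 (mod 26).
Reversing it on onejib: o(14)→9·(14−1)≡13=n; n(13)→9·(13−1)≡4=e; e(4)→9·(4−1)≡1=b; j(9)→9·(9−1)≡20=u; i(8)→9·(8−1)≡11=l; b(1)→9·(1−1)≡0=a (all mod 26).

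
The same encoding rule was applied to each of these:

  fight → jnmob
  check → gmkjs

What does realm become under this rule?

In fight: f→j is +4, i→n is +5, g→m is +6, h→o is +7 — the shift increases by 1 each position. Each letter shifts forward by (position + 4), i.e. 4, 5, 6, … — the shift grows by one for each successive letter.
On realm: r+4=v, e+5=j, a+6=g, l+7=s, m+8=u.

vjgsu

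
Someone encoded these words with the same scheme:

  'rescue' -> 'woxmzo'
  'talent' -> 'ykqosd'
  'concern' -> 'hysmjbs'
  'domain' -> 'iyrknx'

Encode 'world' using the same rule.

Shifts by position in rescue: pos 0: r→w (+5), pos 1: e→o (+10), pos 2: s→x (+5), pos 3: c→m (+10) — repeating every 2. The shifts repeat in a cycle of length 2: positions 0,1,… shift by +5, +10, then the pattern repeats.
For world: w+5=b, o+10=y, r+5=w, l+10=v, d+5=i.

bywvi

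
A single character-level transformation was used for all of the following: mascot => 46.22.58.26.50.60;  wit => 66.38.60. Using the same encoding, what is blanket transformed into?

m(#13)→46 and a(#1)→22: differences scale by 2, so n = 2·pos + 20. Each letter becomes 2×(its alphabet position, a=1..z=26) + 20.
Applying it to blanket: b=2→24, l=12→44, a=1→22, n=14→48, k=11→42, e=5→30, t=20→60.

24.44.22.48.42.30.60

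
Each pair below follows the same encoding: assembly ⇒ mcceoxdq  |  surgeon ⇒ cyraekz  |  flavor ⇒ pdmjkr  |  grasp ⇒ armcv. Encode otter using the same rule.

knner

a(0)→m(12) and s(18)→c(2) fit y≡11x+12 (mod 26); the inverse of 11 mod 26 is 19. Treating letters as 0–25, the rule is x ↦ 11x + 12 (mod 26).
Applying it to otter: o(14)→11·14+12≡10=k; t(19)→11·19+12≡13=n; t(19)→11·19+12≡13=n; e(4)→11·4+12≡4=e; r(17)→11·17+12≡17=r (all mod 26).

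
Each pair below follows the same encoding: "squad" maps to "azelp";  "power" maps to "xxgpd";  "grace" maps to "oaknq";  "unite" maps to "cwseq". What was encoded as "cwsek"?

The shift increases by 1 at each position, starting from +8: 8, 9, 10, ….
Decoding cwsek: c−8=u, w−9=n, s−10=i, e−11=t, k−12=y.

unity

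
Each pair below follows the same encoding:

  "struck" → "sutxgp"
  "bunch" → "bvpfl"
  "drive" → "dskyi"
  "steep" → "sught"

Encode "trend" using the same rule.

The shift increases by 1 at each position, starting from +0: 0, 1, 2, ….
Applying it to trend: t+0=t, r+1=s, e+2=g, n+3=q, d+4=h.

tsgqh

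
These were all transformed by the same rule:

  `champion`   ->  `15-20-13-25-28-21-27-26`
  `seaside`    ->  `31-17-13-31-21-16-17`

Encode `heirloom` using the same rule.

20-17-21-30-24-27-27-25

c is letter #3 and maps to 15: an offset of 12. The number is (letter's place in the alphabet, a=1) + 12.
Applying it to heirloom: h=8→20, e=5→17, i=9→21, r=18→30, l=12→24, o=15→27, o=15→27, m=13→25.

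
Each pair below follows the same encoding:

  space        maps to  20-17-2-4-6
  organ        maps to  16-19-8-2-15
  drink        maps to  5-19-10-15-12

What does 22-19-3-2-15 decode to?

urban

Letters become their 1-based position plus 1 (so a→2, b→3, …).
Decoding 22-19-3-2-15: 22→(22−1)÷1=21=u, 19→(19−1)÷1=18=r, 3→(3−1)÷1=2=b, 2→(2−1)÷1=1=a, 15→(15−1)÷1=14=n.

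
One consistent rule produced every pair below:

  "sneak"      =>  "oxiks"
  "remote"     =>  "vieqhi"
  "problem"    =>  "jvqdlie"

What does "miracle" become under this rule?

egvkwli

s(18)→o(14) and n(13)→x(23) fit y≡19x+10 (mod 26); the inverse of 19 mod 26 is 11. Each letter's alphabet position (a=0..z=25) is mapped through 19·x+10 mod 26 — an affine cipher.
On miracle: m(12)→19·12+10≡4=e; i(8)→19·8+10≡6=g; r(17)→19·17+10≡21=v; a(0)→19·0+10≡10=k; c(2)→19·2+10≡22=w; l(11)→19·11+10≡11=l; e(4)→19·4+10≡8=i (all mod 26).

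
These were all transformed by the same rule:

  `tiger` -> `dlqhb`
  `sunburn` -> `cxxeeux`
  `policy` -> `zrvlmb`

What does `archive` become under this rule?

A repeating key of period 2 is used — shifts +10, +3 over and over.
Applying it to archive: a+10=k, r+3=u, c+10=m, h+3=k, i+10=s, v+3=y, e+10=o.

kumksyo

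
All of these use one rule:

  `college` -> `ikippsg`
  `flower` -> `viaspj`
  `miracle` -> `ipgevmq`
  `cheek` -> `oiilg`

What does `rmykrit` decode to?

The output letters match the input read backwards, each shifted +4: college reversed is egelloc. Read the word backwards and shift each letter +4.
Reversing it on rmykrit: shift back: r−4=n, m−4=i, y−4=u, k−4=g, r−4=n, i−4=e, t−4=p → niugnep; then reverse → penguin.

penguin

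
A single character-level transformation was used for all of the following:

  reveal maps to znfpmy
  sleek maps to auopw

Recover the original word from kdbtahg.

curious

In reveal: r→z is +8, e→n is +9, v→f is +10, e→p is +11 — the shift increases by 1 each position. Letter i (0-indexed) is shifted by i+8, so successive shifts are 8, 9, 10, ….
Reversing it on kdbtahg: k−8=c, d−9=u, b−10=r, t−11=i, a−12=o, h−13=u, g−14=s.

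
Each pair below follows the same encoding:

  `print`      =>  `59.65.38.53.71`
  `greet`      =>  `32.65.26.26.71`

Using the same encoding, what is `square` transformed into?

p(#16)→59 and r(#18)→65: differences scale by 3, so n = 3·pos + 11. The formula is n = 3×(alphabet index, a=1) + 11.
Applying it to square: s=19→68, q=17→62, u=21→74, a=1→14, r=18→65, e=5→26.

68.62.74.14.65.26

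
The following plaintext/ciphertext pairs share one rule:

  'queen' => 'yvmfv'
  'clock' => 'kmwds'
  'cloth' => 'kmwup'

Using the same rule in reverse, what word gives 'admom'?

Shifts by position in queen: pos 0: q→y (+8), pos 1: u→v (+1), pos 2: e→m (+8), pos 3: e→f (+1) — repeating every 2. It's a Vigenère-style cipher with numeric key [8,1]: position i shifts by key[i mod 2].
Undoing it on admom: a−8=s, d−1=c, m−8=e, o−1=n, m−8=e.

scene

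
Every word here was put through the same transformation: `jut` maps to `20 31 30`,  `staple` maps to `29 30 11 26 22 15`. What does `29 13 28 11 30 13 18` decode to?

j is letter #10 and maps to 20: an offset of 10. The number is (letter's place in the alphabet, a=1) + 10.
Undoing it on 29 13 28 11 30 13 18: 29→(29−10)÷1=19=s, 13→(13−10)÷1=3=c, 28→(28−10)÷1=18=r, 11→(11−10)÷1=1=a, 30→(30−10)÷1=20=t, 13→(13−10)÷1=3=c, 18→(18−10)÷1=8=h.

scratch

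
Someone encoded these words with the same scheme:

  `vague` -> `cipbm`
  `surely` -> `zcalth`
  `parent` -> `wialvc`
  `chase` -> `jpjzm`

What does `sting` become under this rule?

The shifts repeat in a cycle of length 3: positions 0,1,… shift by +7, +8, +9, then the pattern repeats.
On sting: s+7=z, t+8=b, i+9=r, n+7=u, g+8=o.

zbruo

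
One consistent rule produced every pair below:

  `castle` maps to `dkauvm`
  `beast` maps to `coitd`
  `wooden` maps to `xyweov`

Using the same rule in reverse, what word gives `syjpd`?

robot

The shifts repeat in a cycle of length 3: positions 0,1,… shift by +1, +10, +8, then the pattern repeats.
Reversing it on syjpd: s−1=r, y−10=o, j−8=b, p−1=o, d−10=t.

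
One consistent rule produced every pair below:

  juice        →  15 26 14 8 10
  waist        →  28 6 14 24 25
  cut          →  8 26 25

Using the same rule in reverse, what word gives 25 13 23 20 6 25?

The number is (letter's place in the alphabet, a=1) + 5.
Decoding 25 13 23 20 6 25: 25→(25−5)÷1=20=t, 13→(13−5)÷1=8=h, 23→(23−5)÷1=18=r, 20→(20−5)÷1=15=o, 6→(6−5)÷1=1=a, 25→(25−5)÷1=20=t.

throat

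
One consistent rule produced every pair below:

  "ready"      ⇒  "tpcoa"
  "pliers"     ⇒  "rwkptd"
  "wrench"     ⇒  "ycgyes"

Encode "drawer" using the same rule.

fcchgc

Shifts by position in ready: pos 0: r→t (+2), pos 1: e→p (+11), pos 2: a→c (+2), pos 3: d→o (+11) — repeating every 2. It's a Vigenère-style cipher with numeric key [2,11]: position i shifts by key[i mod 2].
On drawer: d+2=f, r+11=c, a+2=c, w+11=h, e+2=g, r+11=c.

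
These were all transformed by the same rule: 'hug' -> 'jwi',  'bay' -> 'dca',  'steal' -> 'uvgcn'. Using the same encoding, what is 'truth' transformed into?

Compare letters: h→j is +2, u→w is +2, g→i is +2 — a constant shift. Each letter is shifted forward by 2 in the alphabet (a Caesar shift of +2).
On truth: t+2=v, r+2=t, u+2=w, t+2=v, h+2=j.

vtwvj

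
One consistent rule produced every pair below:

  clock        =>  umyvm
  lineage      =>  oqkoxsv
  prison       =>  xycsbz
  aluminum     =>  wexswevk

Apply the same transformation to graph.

The output letters match the input read backwards, each shifted +10: clock reversed is kcolc. Read the word backwards and shift each letter +10.
Applying it to graph: reverse → hparg; then shift: h+10=r, p+10=z, a+10=k, r+10=b, g+10=q.

rzkbq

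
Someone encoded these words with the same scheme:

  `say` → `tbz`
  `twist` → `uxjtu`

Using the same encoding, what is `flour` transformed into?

gmpvs

Compare letters: s→t is +1, a→b is +1, y→z is +1 — a constant shift. It's a constant shift of +1 (ROT1).
Applying it to flour: f+1=g, l+1=m, o+1=p, u+1=v, r+1=s.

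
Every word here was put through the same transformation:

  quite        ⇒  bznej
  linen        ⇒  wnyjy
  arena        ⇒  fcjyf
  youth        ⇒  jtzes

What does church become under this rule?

The rule splits by letter class: vowels +5, consonants +11.
Applying it to church: c(cons)+11=n, h(cons)+11=s, u(vowel)+5=z, r(cons)+11=c, c(cons)+11=n, h(cons)+11=s.

nszcns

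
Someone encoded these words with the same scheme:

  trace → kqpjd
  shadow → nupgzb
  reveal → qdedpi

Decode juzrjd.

choice

t(19)→k(10) and r(17)→q(16) fit y≡23x+15 (mod 26); the inverse of 23 mod 26 is 17. Treating letters as 0–25, the rule is x ↦ 23x + 15 (mod 26).
Decoding juzrjd: j(9)→17·(9−15)≡2=c; u(20)→17·(20−15)≡7=h; z(25)→17·(25−15)≡14=o; r(17)→17·(17−15)≡8=i; j(9)→17·(9−15)≡2=c; d(3)→17·(3−15)≡4=e (all mod 26).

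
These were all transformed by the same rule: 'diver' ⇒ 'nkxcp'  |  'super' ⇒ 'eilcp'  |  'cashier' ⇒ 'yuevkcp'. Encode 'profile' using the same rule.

d(3)→n(13) and i(8)→k(10) fit y≡15x+20 (mod 26); the inverse of 15 mod 26 is 7. Treating letters as 0–25, the rule is x ↦ 15x + 20 (mod 26).
On profile: p(15)→15·15+20≡11=l; r(17)→15·17+20≡15=p; o(14)→15·14+20≡22=w; f(5)→15·5+20≡17=r; i(8)→15·8+20≡10=k; l(11)→15·11+20≡3=d; e(4)→15·4+20≡2=c (all mod 26).

lpwrkdc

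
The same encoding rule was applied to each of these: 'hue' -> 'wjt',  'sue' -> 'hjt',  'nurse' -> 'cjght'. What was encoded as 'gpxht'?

raise

Compare letters: h→w is +15, u→j is +15, e→t is +15 — a constant shift. Every letter moves 15 places later in the alphabet, wrapping around z→a.
Decoding gpxht: g−15=r, p−15=a, x−15=i, h−15=s, t−15=e.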